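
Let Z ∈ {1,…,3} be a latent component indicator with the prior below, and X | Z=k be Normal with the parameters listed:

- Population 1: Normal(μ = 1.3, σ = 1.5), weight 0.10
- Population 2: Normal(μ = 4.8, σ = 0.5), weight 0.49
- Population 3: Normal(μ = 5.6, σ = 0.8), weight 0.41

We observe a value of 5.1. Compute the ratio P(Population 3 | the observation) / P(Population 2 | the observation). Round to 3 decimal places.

The posterior odds equal the prior odds times the likelihood ratio: (P(Z=i)/P(Z=j))·(f_i(x)/f_j(x)).
Evaluate each component's likelihood at the observed value:
  f_1 = (1/(1.5·√(2π)))·exp(−(5.1−1.3)²/(2·1.5²)) = 0.265962·exp(-3.20889) = 0.0107452
  f_2 = (1/(0.5·√(2π)))·exp(−(5.1−4.8)²/(2·0.5²)) = 0.797885·exp(-0.18000) = 0.666449
  f_3 = (1/(0.8·√(2π)))·exp(−(5.1−5.6)²/(2·0.8²)) = 0.498678·exp(-0.19531) = 0.410201
Odds = (0.41/0.49) × (0.410201/0.666449) = 0.836735 × 0.615503 ≈ 0.515

0.515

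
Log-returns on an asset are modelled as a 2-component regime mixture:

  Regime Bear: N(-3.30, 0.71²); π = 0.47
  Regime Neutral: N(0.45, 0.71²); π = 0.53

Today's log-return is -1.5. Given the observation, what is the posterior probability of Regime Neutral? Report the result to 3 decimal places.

0.392

The responsibility of component k is P(Z=k) f_k(x) divided by Σ_j P(Z=j) f_j(x).
Evaluate each component's likelihood at the observed value:
  L_Bear = 0.0225934
  L_Neutral = 0.0129324
Unnormalised posteriors:
  P(Z=Bear)·L_Bear = 0.47 × 0.0225934 = 0.0106189
  P(Z=Neutral)·L_Neutral = 0.53 × 0.0129324 = 0.00685416
Denominator: 0.0106189 + 0.00685416 = 0.0174731
P(Regime Neutral | the observation) = 0.00685416 / 0.0174731 ≈ 0.392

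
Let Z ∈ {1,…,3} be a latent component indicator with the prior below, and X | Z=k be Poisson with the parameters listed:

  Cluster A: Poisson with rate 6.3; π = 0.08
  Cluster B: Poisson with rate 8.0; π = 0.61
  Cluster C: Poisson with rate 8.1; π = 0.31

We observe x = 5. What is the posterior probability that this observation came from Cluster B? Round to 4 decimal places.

By Bayes' theorem, P(k | x) = w_k f_k(x) / Σ_j w_j f_j(x).
Poisson probabilities:
  p_A = e^(−6.3)·6.3^5/5! = 0.151868
  p_B = e^(−8.0)·8.0^5/5! = 0.0916037
  p_C = e^(−8.1)·8.1^5/5! = 0.088198
Unnormalised posteriors:
  w_A·p_A = 0.08 × 0.151868 = 0.0121494
  w_B·p_B = 0.61 × 0.0916037 = 0.0558782
  w_C·p_C = 0.31 × 0.088198 = 0.0273414
Sum: 0.0121494 + 0.0558782 + 0.0273414 = 0.095369
P(Cluster B | x) ≈ 0.5859

0.5859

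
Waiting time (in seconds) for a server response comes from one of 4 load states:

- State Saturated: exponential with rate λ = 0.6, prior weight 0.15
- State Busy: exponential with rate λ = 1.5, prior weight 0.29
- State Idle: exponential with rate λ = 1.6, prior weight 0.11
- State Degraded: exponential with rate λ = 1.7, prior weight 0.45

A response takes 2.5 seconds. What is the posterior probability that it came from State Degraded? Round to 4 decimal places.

Apply Bayes' rule: the posterior for each component is proportional to its prior times its likelihood at x.
Evaluate each component's likelihood at the observed value:
  L_Saturated = 0.133878
  L_Busy = 0.0352766
  L_Idle = 0.029305
  L_Degraded = 0.0242492
Multiply by the mixture weights:
  π_Saturated·L_Saturated = 0.15 × 0.133878 = 0.0200817
  π_Busy·L_Busy = 0.29 × 0.0352766 = 0.0102302
  π_Idle·L_Idle = 0.11 × 0.029305 = 0.00322355
  π_Degraded·L_Degraded = 0.45 × 0.0242492 = 0.0109121
Evidence: 0.0200817 + 0.0102302 + 0.00322355 + 0.0109121 = 0.0444476
Responsibility of State Degraded: 0.0109121 / 0.0444476 ≈ 0.2455

0.2455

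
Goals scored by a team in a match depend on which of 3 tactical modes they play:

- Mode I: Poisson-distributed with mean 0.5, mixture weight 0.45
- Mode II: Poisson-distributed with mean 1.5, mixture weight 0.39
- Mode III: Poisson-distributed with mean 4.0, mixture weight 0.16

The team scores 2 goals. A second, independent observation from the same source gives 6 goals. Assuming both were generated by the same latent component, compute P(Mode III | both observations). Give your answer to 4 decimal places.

Posterior ∝ prior × likelihood, so P(k | x) ∝ π_k f_k(x); normalise over all components.
Since both observations come from the same component, the likelihood for component k is f_k(x₁)·f_k(x₂).
  L_I = [e^(−0.5)·0.5^2/2! = 0.0758163] × [1.31626e-05] = 9.97937e-07
  L_II = [e^(−1.5)·1.5^2/2! = 0.251021] × [0.00352999] = 0.000886103
  L_III = [e^(−4.0)·4.0^2/2! = 0.146525] × [0.104196] = 0.0152673
Prior × likelihood for each component:
  π_I·L_I = 0.45 × 9.97937e-07 = 4.49072e-07
  π_II·L_II = 0.39 × 0.000886103 = 0.00034558
  π_III·L_III = 0.16 × 0.0152673 = 0.00244276
Normaliser: 4.49072e-07 + 0.00034558 + 0.00244276 = 0.00278879
P(Mode III | x) ≈ 0.8759

0.8759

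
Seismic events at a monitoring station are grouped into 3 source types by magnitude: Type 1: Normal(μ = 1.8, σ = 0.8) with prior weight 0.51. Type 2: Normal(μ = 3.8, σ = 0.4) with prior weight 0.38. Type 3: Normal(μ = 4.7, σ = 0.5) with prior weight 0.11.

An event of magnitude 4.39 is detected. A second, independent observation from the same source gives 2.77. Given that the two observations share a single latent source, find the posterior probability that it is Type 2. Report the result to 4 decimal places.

The responsibility of component k is π_k f_k(x) divided by Σ_j π_j f_j(x).
Since both observations come from the same component, the likelihood for component k is f_k(x₁)·f_k(x₂).
  f_1 = [0.00264126] × [0.2391] = 0.000631526
  f_2 = [0.336062] × [0.0362266] = 0.0121744
  f_3 = [0.658368] × [0.000464016] = 0.000305493
Weight by the priors:
  π_1·f_1 = 0.51 × 0.000631526 = 0.000322078
  π_2·f_2 = 0.38 × 0.0121744 = 0.00462627
  π_3·f_3 = 0.11 × 0.000305493 = 3.36043e-05
Evidence: 0.000322078 + 0.00462627 + 3.36043e-05 = 0.00498195
P(Type 2 | x₁,x₂) ≈ 0.9286

0.9286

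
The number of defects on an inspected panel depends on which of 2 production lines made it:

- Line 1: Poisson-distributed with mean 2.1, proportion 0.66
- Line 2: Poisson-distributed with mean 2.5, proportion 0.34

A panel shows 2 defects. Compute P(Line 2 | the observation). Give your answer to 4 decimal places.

0.3286

The responsibility of component k is π_k f_k(x) divided by Σ_j π_j f_j(x).
Poisson probabilities:
  p_1 = 0.270016
  p_2 = 0.256516
Weight by the priors:
  π_1·p_1 = 0.66 × 0.270016 = 0.178211
  π_2·p_2 = 0.34 × 0.256516 = 0.0872153
Normaliser: 0.178211 + 0.0872153 = 0.265426
P(Line 2 | the observation) = 0.0872153 / 0.265426 ≈ 0.3286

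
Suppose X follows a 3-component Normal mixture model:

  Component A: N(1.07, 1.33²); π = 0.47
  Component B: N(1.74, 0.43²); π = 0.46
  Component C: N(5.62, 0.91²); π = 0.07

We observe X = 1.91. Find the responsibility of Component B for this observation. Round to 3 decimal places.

Apply Bayes' rule: the posterior for each component is proportional to its prior times its likelihood at x.
Evaluate each component's likelihood at the observed value:
  L_A = (1/(1.33·√(2π)))·exp(−(1.91−1.07)²/(2·1.33²)) = 0.299957·exp(-0.19945) = 0.24572
  L_B = (1/(0.43·√(2π)))·exp(−(1.91−1.74)²/(2·0.43²)) = 0.927773·exp(-0.07815) = 0.858028
  L_C = (1/(0.91·√(2π)))·exp(−(1.91−5.62)²/(2·0.91²)) = 0.438398·exp(-8.31065) = 0.000107795
Multiply by the mixture weights:
  π_A·L_A = 0.47 × 0.24572 = 0.115488
  π_B·L_B = 0.46 × 0.858028 = 0.394693
  π_C·L_C = 0.07 × 0.000107795 = 7.54565e-06
Marginal: 0.115488 + 0.394693 + 7.54565e-06 = 0.510189
P(Component B | data) ≈ 0.774

0.774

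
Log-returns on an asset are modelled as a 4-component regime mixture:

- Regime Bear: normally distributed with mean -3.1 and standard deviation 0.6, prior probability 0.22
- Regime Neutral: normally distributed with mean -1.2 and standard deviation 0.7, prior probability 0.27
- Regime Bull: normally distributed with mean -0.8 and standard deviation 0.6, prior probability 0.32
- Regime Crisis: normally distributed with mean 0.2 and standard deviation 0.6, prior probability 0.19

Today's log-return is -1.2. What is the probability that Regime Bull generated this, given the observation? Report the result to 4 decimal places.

0.5108

By Bayes' theorem, P(k | x) = π_k f_k(x) / Σ_j π_j f_j(x).
Component likelihoods at x = -1.2:
  p_Bear = 0.00441829
  p_Neutral = 0.569918
  p_Bull = 0.532413
  p_Crisis = 0.0437031
Weight by the priors:
  π_Bear·p_Bear = 0.22 × 0.00441829 = 0.000972025
  π_Neutral·p_Neutral = 0.27 × 0.569918 = 0.153878
  π_Bull·p_Bull = 0.32 × 0.532413 = 0.170372
  π_Crisis·p_Crisis = 0.19 × 0.0437031 = 0.0083036
Denominator: 0.000972025 + 0.153878 + 0.170372 + 0.0083036 = 0.333526
P(Regime Bull | x) ≈ 0.5108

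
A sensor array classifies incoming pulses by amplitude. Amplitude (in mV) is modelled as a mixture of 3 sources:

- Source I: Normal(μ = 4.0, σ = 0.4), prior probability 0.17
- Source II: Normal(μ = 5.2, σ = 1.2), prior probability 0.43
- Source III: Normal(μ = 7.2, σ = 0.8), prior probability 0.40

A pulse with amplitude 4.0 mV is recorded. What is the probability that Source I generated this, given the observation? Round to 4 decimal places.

By Bayes' theorem, P(k | x) = π_k f_k(x) / Σ_j π_j f_j(x).
Component likelihoods at x = 4.0 mV:
  L_I = 0.997356
  L_II = 0.201642
  L_III = 0.000167288
Multiply by the mixture weights:
  π_I·L_I = 0.17 × 0.997356 = 0.16955
  π_II·L_II = 0.43 × 0.201642 = 0.0867062
  π_III·L_III = 0.40 × 0.000167288 = 6.69151e-05
Sum: 0.16955 + 0.0867062 + 6.69151e-05 = 0.256324
P(Source I | x) = 0.16955 / 0.256324 ≈ 0.6615

0.6615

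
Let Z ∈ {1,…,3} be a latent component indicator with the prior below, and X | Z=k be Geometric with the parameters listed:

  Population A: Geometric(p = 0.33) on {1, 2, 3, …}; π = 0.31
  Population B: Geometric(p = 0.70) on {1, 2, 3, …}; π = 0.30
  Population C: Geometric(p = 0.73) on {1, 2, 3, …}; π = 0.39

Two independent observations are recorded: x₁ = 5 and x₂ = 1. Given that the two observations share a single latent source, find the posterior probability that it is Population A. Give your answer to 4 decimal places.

0.7477

The responsibility of component k is π_k f_k(x) divided by Σ_j π_j f_j(x).
Since both observations come from the same component, the likelihood for component k is f_k(x₁)·f_k(x₂).
  L_A = [0.33·(1−0.33)^4 = 0.33·0.201511 = 0.0664987] × [0.33] = 0.0219446
  L_B = [0.70·(1−0.70)^4 = 0.70·0.0081 = 0.00567] × [0.7] = 0.003969
  L_C = [0.73·(1−0.73)^4 = 0.73·0.00531441 = 0.00387952] × [0.73] = 0.00283205
Weight by the priors:
  π_A·L_A = 0.31 × 0.0219446 = 0.00680282
  π_B·L_B = 0.30 × 0.003969 = 0.0011907
  π_C·L_C = 0.39 × 0.00283205 = 0.0011045
Evidence: 0.00680282 + 0.0011907 + 0.0011045 = 0.00909802
P(Population A | x₁,x₂) ≈ 0.7477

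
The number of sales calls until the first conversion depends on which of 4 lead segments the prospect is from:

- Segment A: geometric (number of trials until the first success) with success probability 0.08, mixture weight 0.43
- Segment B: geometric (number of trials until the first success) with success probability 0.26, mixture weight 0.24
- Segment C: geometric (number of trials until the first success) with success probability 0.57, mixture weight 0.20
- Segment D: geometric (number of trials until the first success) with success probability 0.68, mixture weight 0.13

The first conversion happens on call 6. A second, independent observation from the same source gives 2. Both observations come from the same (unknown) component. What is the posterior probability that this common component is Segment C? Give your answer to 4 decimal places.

Posterior ∝ prior × likelihood, so P(k | x) ∝ π_k f_k(x); normalise over all components.
Since both observations come from the same component, the likelihood for component k is f_k(x₁)·f_k(x₂).
  L_A = [0.08·(1−0.08)^5 = 0.08·0.659082 = 0.0527265] × [0.0736] = 0.00388067
  L_B = [0.26·(1−0.26)^5 = 0.26·0.221901 = 0.0576942] × [0.1924] = 0.0111004
  L_C = [0.57·(1−0.57)^5 = 0.57·0.0147008 = 0.00837948] × [0.2451] = 0.00205381
  L_D = [0.68·(1−0.68)^5 = 0.68·0.00335544 = 0.0022817] × [0.2176] = 0.000496498
Multiply by the mixture weights:
  π_A·L_A = 0.43 × 0.00388067 = 0.00166869
  π_B·L_B = 0.24 × 0.0111004 = 0.00266409
  π_C·L_C = 0.20 × 0.00205381 = 0.000410762
  π_D·L_D = 0.13 × 0.000496498 = 6.45448e-05
Normaliser: 0.00166869 + 0.00266409 + 0.000410762 + 6.45448e-05 = 0.00480808
P(Segment C | x) ≈ 0.0854

0.0854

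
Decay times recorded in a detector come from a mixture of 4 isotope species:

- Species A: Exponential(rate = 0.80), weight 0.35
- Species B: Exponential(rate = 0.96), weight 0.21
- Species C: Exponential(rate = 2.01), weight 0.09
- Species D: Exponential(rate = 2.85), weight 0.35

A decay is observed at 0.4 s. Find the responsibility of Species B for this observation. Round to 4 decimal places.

Apply Bayes' rule: the posterior for each component is proportional to its prior times its likelihood at x.
Exponential densities:
  p_A = 0.80·e^(−0.80·0.4) = 0.80·e^(−0.3200) = 0.580919
  p_B = 0.96·e^(−0.96·0.4) = 0.96·e^(−0.3840) = 0.653886
  p_C = 2.01·e^(−2.01·0.4) = 2.01·e^(−0.8040) = 0.899546
  p_D = 2.85·e^(−2.85·0.4) = 2.85·e^(−1.1400) = 0.911484
Weight by the priors:
  π_A·p_A = 0.35 × 0.580919 = 0.203322
  π_B·p_B = 0.21 × 0.653886 = 0.137316
  π_C·p_C = 0.09 × 0.899546 = 0.0809591
  π_D·p_D = 0.35 × 0.911484 = 0.319019
Evidence: 0.203322 + 0.137316 + 0.0809591 + 0.319019 = 0.740616
P(Species B | the observation) = 0.137316 / 0.740616 ≈ 0.1854

0.1854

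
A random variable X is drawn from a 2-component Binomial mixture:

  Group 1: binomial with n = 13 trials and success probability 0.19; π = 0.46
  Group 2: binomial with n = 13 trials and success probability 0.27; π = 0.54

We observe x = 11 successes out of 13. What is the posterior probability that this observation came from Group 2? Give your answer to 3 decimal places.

0.978

P(component k | x) = π_k·f_k(x) / marginal(x), where marginal(x) = Σ_j π_j·f_j(x).
Evaluate each component's likelihood at the observed value:
  f_1 = 5.96148e-07
  f_2 = 2.31069e-05
Weight by the priors:
  π_1·f_1 = 0.46 × 5.96148e-07 = 2.74228e-07
  π_2·f_2 = 0.54 × 2.31069e-05 = 1.24777e-05
Normaliser: 2.74228e-07 + 1.24777e-05 = 1.2752e-05
P(Group 2 | the observation) = 1.24777e-05 / 1.2752e-05 ≈ 0.978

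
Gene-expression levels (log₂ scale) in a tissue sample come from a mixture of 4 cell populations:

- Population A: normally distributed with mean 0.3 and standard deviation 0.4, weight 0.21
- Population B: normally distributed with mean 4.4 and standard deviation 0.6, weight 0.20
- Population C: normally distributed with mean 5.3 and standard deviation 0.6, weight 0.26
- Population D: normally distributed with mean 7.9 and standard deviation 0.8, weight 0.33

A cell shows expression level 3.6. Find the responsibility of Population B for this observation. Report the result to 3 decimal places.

P(component k | x) = π_k·f_k(x) / marginal(x), where marginal(x) = Σ_j π_j·f_j(x).
Normal densities:
  L_A = (1/(0.4·√(2π)))·exp(−(3.6−0.3)²/(2·0.4²)) = 0.997356·exp(-34.03125) = 1.65678e-15
  L_B = (1/(0.6·√(2π)))·exp(−(3.6−4.4)²/(2·0.6²)) = 0.664904·exp(-0.88889) = 0.27335
  L_C = (1/(0.6·√(2π)))·exp(−(3.6−5.3)²/(2·0.6²)) = 0.664904·exp(-4.01389) = 0.0120102
  L_D = (1/(0.8·√(2π)))·exp(−(3.6−7.9)²/(2·0.8²)) = 0.498678·exp(-14.44531) = 2.65644e-07
Multiply by the mixture weights:
  π_A·L_A = 0.21 × 1.65678e-15 = 3.47925e-16
  π_B·L_B = 0.20 × 0.27335 = 0.05467
  π_C·L_C = 0.26 × 0.0120102 = 0.00312264
  π_D·L_D = 0.33 × 2.65644e-07 = 8.76626e-08
Sum: 3.47925e-16 + 0.05467 + 0.00312264 + 8.76626e-08 = 0.0577928
P(Population B | x) ≈ 0.946

0.946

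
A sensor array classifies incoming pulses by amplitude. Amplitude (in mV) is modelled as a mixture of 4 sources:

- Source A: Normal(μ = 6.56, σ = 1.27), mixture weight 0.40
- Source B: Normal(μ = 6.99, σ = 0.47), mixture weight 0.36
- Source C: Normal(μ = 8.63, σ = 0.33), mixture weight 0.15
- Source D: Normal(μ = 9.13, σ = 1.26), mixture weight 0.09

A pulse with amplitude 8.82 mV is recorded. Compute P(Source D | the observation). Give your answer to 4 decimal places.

0.1334

The responsibility of component k is P(Z=k) f_k(x) divided by Σ_j P(Z=j) f_j(x).
Evaluate each component's likelihood at the observed value:
  p_A = 0.0644855
  p_B = 0.000433316
  p_C = 1.02427
  p_D = 0.307182
Weight by the priors:
  P(Z=A)·p_A = 0.40 × 0.0644855 = 0.0257942
  P(Z=B)·p_B = 0.36 × 0.000433316 = 0.000155994
  P(Z=C)·p_C = 0.15 × 1.02427 = 0.15364
  P(Z=D)·p_D = 0.09 × 0.307182 = 0.0276463
Denominator: 0.0257942 + 0.000155994 + 0.15364 + 0.0276463 = 0.207236
P(Source D | data) = 0.0276463 / 0.207236 ≈ 0.1334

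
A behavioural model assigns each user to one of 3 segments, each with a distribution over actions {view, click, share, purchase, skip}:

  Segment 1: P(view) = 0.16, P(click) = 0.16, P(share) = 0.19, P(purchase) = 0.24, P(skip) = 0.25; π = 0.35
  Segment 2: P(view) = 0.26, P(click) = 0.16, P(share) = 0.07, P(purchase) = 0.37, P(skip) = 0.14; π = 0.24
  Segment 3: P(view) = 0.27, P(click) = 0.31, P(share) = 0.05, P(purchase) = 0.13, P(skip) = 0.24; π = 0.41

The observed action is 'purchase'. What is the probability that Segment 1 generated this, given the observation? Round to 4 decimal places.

Apply Bayes' rule: the posterior for each component is proportional to its prior times its likelihood at x.
Component likelihoods at x = 'purchase':
  p_1 = 0.24
  p_2 = 0.37
  p_3 = 0.13
Unnormalised posteriors:
  P(Z=1)·p_1 = 0.35 × 0.24 = 0.084
  P(Z=2)·p_2 = 0.24 × 0.37 = 0.0888
  P(Z=3)·p_3 = 0.41 × 0.13 = 0.0533
Evidence: 0.084 + 0.0888 + 0.0533 = 0.2261
So the posterior for Segment 1 is 0.084 / 0.2261 ≈ 0.3715.

0.3715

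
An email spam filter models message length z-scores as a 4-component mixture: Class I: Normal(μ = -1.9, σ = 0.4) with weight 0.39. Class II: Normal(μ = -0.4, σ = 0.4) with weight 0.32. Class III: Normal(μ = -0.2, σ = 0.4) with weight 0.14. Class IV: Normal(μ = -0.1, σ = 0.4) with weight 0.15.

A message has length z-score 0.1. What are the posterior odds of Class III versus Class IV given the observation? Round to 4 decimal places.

The posterior odds equal the prior odds times the likelihood ratio: (w_i/w_j)·(f_i(x)/f_j(x)).
Component likelihoods at x = 0.1:
  L_I = (1/(0.4·√(2π)))·exp(−(0.1−-1.9)²/(2·0.4²)) = 0.997356·exp(-12.50000) = 3.7168e-06
  L_II = (1/(0.4·√(2π)))·exp(−(0.1−-0.4)²/(2·0.4²)) = 0.997356·exp(-0.78125) = 0.456623
  L_III = (1/(0.4·√(2π)))·exp(−(0.1−-0.2)²/(2·0.4²)) = 0.997356·exp(-0.28125) = 0.752844
  L_IV = (1/(0.4·√(2π)))·exp(−(0.1−-0.1)²/(2·0.4²)) = 0.997356·exp(-0.12500) = 0.880163
Odds = (0.14/0.15) × (0.752844/0.880163) = 0.933333 × 0.855345 ≈ 0.7983

0.7983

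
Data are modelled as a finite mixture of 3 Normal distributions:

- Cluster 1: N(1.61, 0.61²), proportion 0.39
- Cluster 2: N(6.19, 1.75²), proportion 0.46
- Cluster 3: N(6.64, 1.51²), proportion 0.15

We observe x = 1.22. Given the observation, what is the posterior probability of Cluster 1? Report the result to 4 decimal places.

0.9908

The responsibility of component k is P(Z=k) f_k(x) divided by Σ_j P(Z=j) f_j(x).
Normal densities:
  L_1 = 0.533113
  L_2 = 0.00404063
  L_3 = 0.000420966
Weight by the priors:
  P(Z=1)·L_1 = 0.39 × 0.533113 = 0.207914
  P(Z=2)·L_2 = 0.46 × 0.00404063 = 0.00185869
  P(Z=3)·L_3 = 0.15 × 0.000420966 = 6.31449e-05
Sum: 0.207914 + 0.00185869 + 6.31449e-05 = 0.209836
P(Cluster 1 | the observation) = 0.207914 / 0.209836 ≈ 0.9908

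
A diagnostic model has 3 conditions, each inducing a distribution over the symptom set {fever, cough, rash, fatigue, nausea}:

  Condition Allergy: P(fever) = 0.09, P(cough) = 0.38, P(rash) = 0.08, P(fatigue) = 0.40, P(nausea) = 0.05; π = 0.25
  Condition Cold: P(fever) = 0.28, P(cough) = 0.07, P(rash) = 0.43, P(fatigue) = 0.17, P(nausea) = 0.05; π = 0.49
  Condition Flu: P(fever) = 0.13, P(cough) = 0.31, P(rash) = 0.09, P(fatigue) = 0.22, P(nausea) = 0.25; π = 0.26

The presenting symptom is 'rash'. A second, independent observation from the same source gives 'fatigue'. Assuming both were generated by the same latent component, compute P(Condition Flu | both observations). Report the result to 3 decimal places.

Apply Bayes' rule: the posterior for each component is proportional to its prior times its likelihood at x.
Since both observations come from the same component, the likelihood for component k is f_k(x₁)·f_k(x₂).
  p_Allergy = [0.08] × [0.4] = 0.032
  p_Cold = [0.43] × [0.17] = 0.0731
  p_Flu = [0.09] × [0.22] = 0.0198
Unnormalised posteriors:
  P(Z=Allergy)·p_Allergy = 0.25 × 0.032 = 0.008
  P(Z=Cold)·p_Cold = 0.49 × 0.0731 = 0.035819
  P(Z=Flu)·p_Flu = 0.26 × 0.0198 = 0.005148
Evidence: 0.008 + 0.035819 + 0.005148 = 0.048967
P(Condition Flu | data) = 0.005148 / 0.048967 ≈ 0.105

0.105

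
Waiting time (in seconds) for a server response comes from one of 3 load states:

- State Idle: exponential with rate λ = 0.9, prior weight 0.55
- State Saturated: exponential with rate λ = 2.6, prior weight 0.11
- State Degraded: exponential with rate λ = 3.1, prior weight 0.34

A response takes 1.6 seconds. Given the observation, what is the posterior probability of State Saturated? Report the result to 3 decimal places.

0.035

By Bayes' theorem, P(k | x) = P(Z=k) f_k(x) / Σ_j P(Z=j) f_j(x).
Component likelihoods at x = 1.6 seconds:
  f_Idle = 0.213235
  f_Saturated = 0.0405797
  f_Degraded = 0.0217401
Weight by the priors:
  P(Z=Idle)·f_Idle = 0.55 × 0.213235 = 0.117279
  P(Z=Saturated)·f_Saturated = 0.11 × 0.0405797 = 0.00446376
  P(Z=Degraded)·f_Degraded = 0.34 × 0.0217401 = 0.00739163
Normaliser: 0.117279 + 0.00446376 + 0.00739163 = 0.129135
P(State Saturated | data) ≈ 0.035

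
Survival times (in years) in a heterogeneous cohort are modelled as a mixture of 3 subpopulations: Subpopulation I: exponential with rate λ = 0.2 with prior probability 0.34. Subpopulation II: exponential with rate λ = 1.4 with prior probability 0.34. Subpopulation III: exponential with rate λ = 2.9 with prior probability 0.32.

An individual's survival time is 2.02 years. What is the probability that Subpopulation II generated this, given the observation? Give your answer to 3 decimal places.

Posterior ∝ prior × likelihood, so P(k | x) ∝ π_k f_k(x); normalise over all components.
Evaluate each component's likelihood at the observed value:
  L_I = 0.133529
  L_II = 0.0827834
  L_III = 0.00828516
Weight by the priors:
  π_I·L_I = 0.34 × 0.133529 = 0.0453998
  π_II·L_II = 0.34 × 0.0827834 = 0.0281464
  π_III·L_III = 0.32 × 0.00828516 = 0.00265125
Sum: 0.0453998 + 0.0281464 + 0.00265125 = 0.0761974
Responsibility of Subpopulation II: 0.0281464 / 0.0761974 ≈ 0.369

0.369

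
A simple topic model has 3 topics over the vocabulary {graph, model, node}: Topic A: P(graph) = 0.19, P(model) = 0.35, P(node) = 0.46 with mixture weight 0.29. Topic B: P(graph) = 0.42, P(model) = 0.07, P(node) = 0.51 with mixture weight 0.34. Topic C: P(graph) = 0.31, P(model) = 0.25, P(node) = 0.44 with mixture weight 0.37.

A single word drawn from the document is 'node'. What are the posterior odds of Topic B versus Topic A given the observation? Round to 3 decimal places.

1.300

Since P(k|x) ∝ π_k f_k(x), the posterior odds are π_i f_i(x) / (π_j f_j(x)).
Categorical probabilities:
  p_A = P(node | comp) = 0.46
  p_B = P(node | comp) = 0.51
  p_C = P(node | comp) = 0.44
0.1734 / 0.1334 ≈ 1.300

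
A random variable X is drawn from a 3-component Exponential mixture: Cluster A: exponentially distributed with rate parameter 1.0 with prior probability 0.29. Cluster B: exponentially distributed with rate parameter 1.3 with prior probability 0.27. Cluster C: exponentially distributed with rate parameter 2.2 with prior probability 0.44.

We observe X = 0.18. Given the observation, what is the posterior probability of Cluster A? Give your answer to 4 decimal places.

0.2068

P(component k | x) = π_k·f_k(x) / marginal(x), where marginal(x) = Σ_j π_j·f_j(x).
Component likelihoods at x = 0.18:
  p_A = 1.0·e^(−1.0·0.18) = 1.0·e^(−0.1800) = 0.83527
  p_B = 1.3·e^(−1.3·0.18) = 1.3·e^(−0.2340) = 1.02877
  p_C = 2.2·e^(−2.2·0.18) = 2.2·e^(−0.3960) = 1.48061
Weight by the priors:
  π_A·p_A = 0.29 × 0.83527 = 0.242228
  π_B·p_B = 0.27 × 1.02877 = 0.277768
  π_C·p_C = 0.44 × 1.48061 = 0.65147
Marginal: 0.242228 + 0.277768 + 0.65147 = 1.17147
P(Cluster A | the observation) ≈ 0.2068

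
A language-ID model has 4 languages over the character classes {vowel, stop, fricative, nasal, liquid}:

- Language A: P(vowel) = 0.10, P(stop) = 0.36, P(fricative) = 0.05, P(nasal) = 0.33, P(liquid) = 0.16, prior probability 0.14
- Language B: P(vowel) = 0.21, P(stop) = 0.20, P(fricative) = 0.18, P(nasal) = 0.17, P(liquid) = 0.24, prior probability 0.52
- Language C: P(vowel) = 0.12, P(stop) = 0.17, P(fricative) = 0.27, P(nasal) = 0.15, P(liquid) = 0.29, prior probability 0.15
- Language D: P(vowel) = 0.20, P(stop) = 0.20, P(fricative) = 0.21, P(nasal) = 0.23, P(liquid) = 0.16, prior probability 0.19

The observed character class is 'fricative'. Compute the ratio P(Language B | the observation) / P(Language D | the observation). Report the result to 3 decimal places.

Only the two components matter; the odds are (w_i f_i(x)) / (w_j f_j(x)).
Categorical probabilities:
  p_A = P(fricative | comp) = 0.05
  p_B = P(fricative | comp) = 0.18
  p_C = P(fricative | comp) = 0.27
  p_D = P(fricative | comp) = 0.21
Posterior odds = (w_B·p_B) / (w_D·p_D) = (0.52·0.18) / (0.19·0.21) = 0.0936 / 0.0399 ≈ 2.346

2.346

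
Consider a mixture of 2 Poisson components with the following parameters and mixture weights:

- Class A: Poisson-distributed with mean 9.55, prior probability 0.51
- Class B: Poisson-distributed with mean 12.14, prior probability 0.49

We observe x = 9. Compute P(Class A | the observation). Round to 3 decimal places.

By Bayes' theorem, P(k | x) = π_k f_k(x) / Σ_j π_j f_j(x).
Component likelihoods at x = 9:
  f_A = e^(−9.55)·9.55^9/9! = 0.129645
  f_B = e^(−12.14)·12.14^9/9! = 0.0843083
Prior × likelihood for each component:
  π_A·f_A = 0.51 × 0.129645 = 0.0661188
  π_B·f_B = 0.49 × 0.0843083 = 0.041311
Denominator: 0.0661188 + 0.041311 = 0.10743
P(Class A | data) ≈ 0.615

0.615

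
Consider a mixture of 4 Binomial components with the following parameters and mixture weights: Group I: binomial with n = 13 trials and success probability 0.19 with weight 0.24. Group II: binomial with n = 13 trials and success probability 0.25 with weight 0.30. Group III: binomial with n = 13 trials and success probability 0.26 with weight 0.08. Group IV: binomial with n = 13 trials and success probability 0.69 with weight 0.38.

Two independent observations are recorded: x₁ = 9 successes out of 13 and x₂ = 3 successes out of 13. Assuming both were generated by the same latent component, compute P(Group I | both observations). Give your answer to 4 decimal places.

0.0350

Posterior ∝ prior × likelihood, so P(k | x) ∝ π_k f_k(x); normalise over all components.
Since both observations come from the same component, the likelihood for component k is f_k(x₁)·f_k(x₂).
  f_I = [C(13,9)·0.19^9·0.81^4 = 715·3.22688e-07·0.430467 = 9.93181e-05] × [0.238494] = 2.36868e-05
  f_II = [C(13,9)·0.25^9·0.75^4 = 715·3.8147e-06·0.316406 = 0.000863001] × [0.251651] = 0.000217175
  f_III = [C(13,9)·0.26^9·0.74^4 = 715·5.4295e-06·0.299866 = 0.00116411] × [0.247516] = 0.000288135
  f_IV = [C(13,9)·0.69^9·0.31^4 = 715·0.0354521·0.00923521 = 0.234096] × [0.00077007] = 0.000180271
Weight by the priors:
  π_I·f_I = 0.24 × 2.36868e-05 = 5.68482e-06
  π_II·f_II = 0.30 × 0.000217175 = 6.51525e-05
  π_III·f_III = 0.08 × 0.000288135 = 2.30508e-05
  π_IV·f_IV = 0.38 × 0.000180271 = 6.85028e-05
Denominator: 5.68482e-06 + 6.51525e-05 + 2.30508e-05 + 6.85028e-05 = 0.000162391
Responsibility of Group I: 5.68482e-06 / 0.000162391 ≈ 0.0350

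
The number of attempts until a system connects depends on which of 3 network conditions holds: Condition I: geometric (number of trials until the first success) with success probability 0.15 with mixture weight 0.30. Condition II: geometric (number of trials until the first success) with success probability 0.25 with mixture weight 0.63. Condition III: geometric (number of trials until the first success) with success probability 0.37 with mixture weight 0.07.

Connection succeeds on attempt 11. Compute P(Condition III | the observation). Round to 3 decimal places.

0.014

P(component k | x) = P(Z=k)·f_k(x) / marginal(x), where marginal(x) = Σ_j P(Z=j)·f_j(x).
Evaluate each component's likelihood at the observed value:
  L_I = 0.15·(1−0.15)^10 = 0.15·0.196874 = 0.0295312
  L_II = 0.25·(1−0.25)^10 = 0.25·0.0563135 = 0.0140784
  L_III = 0.37·(1−0.37)^10 = 0.37·0.0098493 = 0.00364424
Weight by the priors:
  P(Z=I)·L_I = 0.30 × 0.0295312 = 0.00885935
  P(Z=II)·L_II = 0.63 × 0.0140784 = 0.00886938
  P(Z=III)·L_III = 0.07 × 0.00364424 = 0.000255097
Sum: 0.00885935 + 0.00886938 + 0.000255097 = 0.0179838
Responsibility of Condition III: 0.000255097 / 0.0179838 ≈ 0.014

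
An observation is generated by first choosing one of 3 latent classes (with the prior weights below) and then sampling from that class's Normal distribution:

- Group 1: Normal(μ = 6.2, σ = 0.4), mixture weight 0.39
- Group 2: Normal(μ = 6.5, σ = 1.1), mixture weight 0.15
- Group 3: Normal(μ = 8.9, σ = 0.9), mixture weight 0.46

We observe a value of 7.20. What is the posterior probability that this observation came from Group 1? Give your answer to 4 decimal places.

0.1784

Posterior ∝ prior × likelihood, so P(k | x) ∝ π_k f_k(x); normalise over all components.
Component likelihoods at x = 7.20:
  f_1 = 0.0438208
  f_2 = 0.296198
  f_3 = 0.0744574
Prior × likelihood for each component:
  π_1·f_1 = 0.39 × 0.0438208 = 0.0170901
  π_2·f_2 = 0.15 × 0.296198 = 0.0444297
  π_3·f_3 = 0.46 × 0.0744574 = 0.0342504
Normaliser: 0.0170901 + 0.0444297 + 0.0342504 = 0.0957701
Responsibility of Group 1: 0.0170901 / 0.0957701 ≈ 0.1784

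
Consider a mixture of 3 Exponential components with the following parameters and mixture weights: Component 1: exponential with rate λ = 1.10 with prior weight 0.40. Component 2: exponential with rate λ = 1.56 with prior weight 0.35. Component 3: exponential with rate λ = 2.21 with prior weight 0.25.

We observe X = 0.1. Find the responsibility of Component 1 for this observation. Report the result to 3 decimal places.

Posterior ∝ prior × likelihood, so P(k | x) ∝ P(Z=k) f_k(x); normalise over all components.
Exponential densities:
  f_1 = 0.985418
  f_2 = 1.33467
  f_3 = 1.77179
Prior × likelihood for each component:
  P(Z=1)·f_1 = 0.40 × 0.985418 = 0.394167
  P(Z=2)·f_2 = 0.35 × 1.33467 = 0.467135
  P(Z=3)·f_3 = 0.25 × 1.77179 = 0.442948
Denominator: 0.394167 + 0.467135 + 0.442948 = 1.30425
P(Component 1 | data) = 0.394167 / 1.30425 ≈ 0.302

0.302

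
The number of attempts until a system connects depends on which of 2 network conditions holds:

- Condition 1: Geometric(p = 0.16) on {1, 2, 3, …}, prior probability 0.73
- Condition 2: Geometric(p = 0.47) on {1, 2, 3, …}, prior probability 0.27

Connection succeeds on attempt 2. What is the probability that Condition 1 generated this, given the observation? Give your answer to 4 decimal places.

P(component k | x) = π_k·f_k(x) / marginal(x), where marginal(x) = Σ_j π_j·f_j(x).
Evaluate each component's likelihood at the observed value:
  L_1 = 0.16·(1−0.16)^1 = 0.16·0.84 = 0.1344
  L_2 = 0.47·(1−0.47)^1 = 0.47·0.53 = 0.2491
Multiply by the mixture weights:
  π_1·L_1 = 0.73 × 0.1344 = 0.098112
  π_2·L_2 = 0.27 × 0.2491 = 0.067257
Evidence: 0.098112 + 0.067257 = 0.165369
P(Condition 1 | data) ≈ 0.5933

0.5933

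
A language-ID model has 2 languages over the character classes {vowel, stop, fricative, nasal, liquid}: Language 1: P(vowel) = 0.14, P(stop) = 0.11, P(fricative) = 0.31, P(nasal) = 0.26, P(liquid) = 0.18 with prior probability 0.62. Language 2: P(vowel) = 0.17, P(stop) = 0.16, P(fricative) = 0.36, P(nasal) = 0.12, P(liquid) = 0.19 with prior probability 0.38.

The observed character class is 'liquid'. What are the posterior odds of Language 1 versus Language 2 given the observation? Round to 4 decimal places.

Posterior odds = (π_i f_i(x)) / (π_j f_j(x)); the normalising sum cancels.
Evaluate each component's likelihood at the observed value:
  L_1 = 0.18
  L_2 = 0.19
0.1116 / 0.0722 ≈ 1.5457

1.5457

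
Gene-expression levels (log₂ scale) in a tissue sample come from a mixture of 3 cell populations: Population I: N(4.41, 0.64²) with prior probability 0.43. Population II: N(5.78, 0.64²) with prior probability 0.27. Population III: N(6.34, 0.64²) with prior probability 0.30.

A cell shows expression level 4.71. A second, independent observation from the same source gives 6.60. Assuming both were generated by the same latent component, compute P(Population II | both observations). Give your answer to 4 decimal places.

0.7119

P(component k | x) = P(Z=k)·f_k(x) / marginal(x), where marginal(x) = Σ_j P(Z=j)·f_j(x).
Since both observations come from the same component, the likelihood for component k is f_k(x₁)·f_k(x₂).
  f_I = [(1/(0.64·√(2π)))·exp(−(4.71−4.41)²/(2·0.64²)) = 0.623347·exp(-0.10986) = 0.558492] × [0.00178691] = 0.000997977
  f_II = [(1/(0.64·√(2π)))·exp(−(4.71−5.78)²/(2·0.64²)) = 0.623347·exp(-1.39758) = 0.154088] × [0.274322] = 0.0422696
  f_III = [(1/(0.64·√(2π)))·exp(−(4.71−6.34)²/(2·0.64²)) = 0.623347·exp(-3.24329) = 0.0243326] × [0.573974] = 0.0139663
Unnormalised posteriors:
  P(Z=I)·f_I = 0.43 × 0.000997977 = 0.00042913
  P(Z=II)·f_II = 0.27 × 0.0422696 = 0.0114128
  P(Z=III)·f_III = 0.30 × 0.0139663 = 0.00418989
Sum: 0.00042913 + 0.0114128 + 0.00418989 = 0.0160318
P(Population II | x₁, x₂) = 0.0114128 / 0.0160318 ≈ 0.7119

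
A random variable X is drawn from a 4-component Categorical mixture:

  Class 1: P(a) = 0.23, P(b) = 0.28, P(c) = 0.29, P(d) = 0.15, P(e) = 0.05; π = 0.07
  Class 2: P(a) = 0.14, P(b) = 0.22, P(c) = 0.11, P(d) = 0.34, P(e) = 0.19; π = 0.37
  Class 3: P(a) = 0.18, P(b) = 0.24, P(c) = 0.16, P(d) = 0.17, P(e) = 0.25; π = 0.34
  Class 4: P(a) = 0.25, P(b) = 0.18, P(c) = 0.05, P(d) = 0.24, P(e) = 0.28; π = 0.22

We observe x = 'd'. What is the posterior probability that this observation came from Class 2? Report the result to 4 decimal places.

P(component k | x) = P(Z=k)·f_k(x) / marginal(x), where marginal(x) = Σ_j P(Z=j)·f_j(x).
Evaluate each component's likelihood at the observed value:
  f_1 = 0.15
  f_2 = 0.34
  f_3 = 0.17
  f_4 = 0.24
Unnormalised posteriors:
  P(Z=1)·f_1 = 0.07 × 0.15 = 0.0105
  P(Z=2)·f_2 = 0.37 × 0.34 = 0.1258
  P(Z=3)·f_3 = 0.34 × 0.17 = 0.0578
  P(Z=4)·f_4 = 0.22 × 0.24 = 0.0528
Denominator: 0.0105 + 0.1258 + 0.0578 + 0.0528 = 0.2469
P(Class 2 | the observation) = 0.1258 / 0.2469 ≈ 0.5095

0.5095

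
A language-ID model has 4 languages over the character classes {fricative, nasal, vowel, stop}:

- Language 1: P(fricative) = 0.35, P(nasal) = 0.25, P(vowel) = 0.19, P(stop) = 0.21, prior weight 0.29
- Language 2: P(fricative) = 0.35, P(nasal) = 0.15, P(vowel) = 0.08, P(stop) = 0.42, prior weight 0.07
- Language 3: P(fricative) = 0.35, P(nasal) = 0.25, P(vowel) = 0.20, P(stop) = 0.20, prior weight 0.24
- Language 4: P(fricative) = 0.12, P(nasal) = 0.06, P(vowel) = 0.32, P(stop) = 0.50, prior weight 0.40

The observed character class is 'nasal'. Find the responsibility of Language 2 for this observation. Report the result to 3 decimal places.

0.063

Posterior ∝ prior × likelihood, so P(k | x) ∝ w_k f_k(x); normalise over all components.
Component likelihoods at x = 'nasal':
  f_1 = P(nasal | comp) = 0.25
  f_2 = P(nasal | comp) = 0.15
  f_3 = P(nasal | comp) = 0.25
  f_4 = P(nasal | comp) = 0.06
Multiply by the mixture weights:
  w_1·f_1 = 0.29 × 0.25 = 0.0725
  w_2·f_2 = 0.07 × 0.15 = 0.0105
  w_3·f_3 = 0.24 × 0.25 = 0.06
  w_4·f_4 = 0.40 × 0.06 = 0.024
Marginal: 0.0725 + 0.0105 + 0.06 + 0.024 = 0.167
So the posterior for Language 2 is 0.0105 / 0.167 ≈ 0.063.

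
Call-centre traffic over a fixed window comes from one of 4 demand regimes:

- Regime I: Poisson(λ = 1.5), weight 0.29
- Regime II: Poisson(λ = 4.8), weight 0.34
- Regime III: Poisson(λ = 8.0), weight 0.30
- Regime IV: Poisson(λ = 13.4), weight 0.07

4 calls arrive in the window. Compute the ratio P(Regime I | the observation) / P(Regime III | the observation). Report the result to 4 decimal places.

Since P(k|x) ∝ π_k f_k(x), the posterior odds are π_i f_i(x) / (π_j f_j(x)).
Poisson probabilities:
  f_I = 0.0470665
  f_II = 0.182029
  f_III = 0.0572523
  f_IV = 0.00203546
0.0136493 / 0.0171757 ≈ 0.7947

0.7947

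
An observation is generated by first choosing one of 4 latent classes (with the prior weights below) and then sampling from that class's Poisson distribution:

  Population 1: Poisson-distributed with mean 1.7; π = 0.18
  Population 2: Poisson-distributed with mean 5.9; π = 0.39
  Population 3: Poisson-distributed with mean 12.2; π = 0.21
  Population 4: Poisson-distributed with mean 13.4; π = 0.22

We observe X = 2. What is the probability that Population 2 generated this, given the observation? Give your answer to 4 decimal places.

0.2808

Posterior ∝ prior × likelihood, so P(k | x) ∝ π_k f_k(x); normalise over all components.
Poisson probabilities:
  L_1 = e^(−1.7)·1.7^2/2! = 0.263978
  L_2 = e^(−5.9)·5.9^2/2! = 0.04768
  L_3 = e^(−12.2)·12.2^2/2! = 0.000374367
  L_4 = e^(−13.4)·13.4^2/2! = 0.00013603
Weight by the priors:
  π_1·L_1 = 0.18 × 0.263978 = 0.047516
  π_2·L_2 = 0.39 × 0.04768 = 0.0185952
  π_3·L_3 = 0.21 × 0.000374367 = 7.8617e-05
  π_4·L_4 = 0.22 × 0.00013603 = 2.99265e-05
Evidence: 0.047516 + 0.0185952 + 7.8617e-05 + 2.99265e-05 = 0.0662197
So the posterior for Population 2 is 0.0185952 / 0.0662197 ≈ 0.2808.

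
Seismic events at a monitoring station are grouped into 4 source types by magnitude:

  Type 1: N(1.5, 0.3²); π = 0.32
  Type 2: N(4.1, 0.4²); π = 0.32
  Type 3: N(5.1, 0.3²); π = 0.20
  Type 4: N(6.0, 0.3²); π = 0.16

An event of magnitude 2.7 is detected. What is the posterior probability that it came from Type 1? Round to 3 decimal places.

0.170

Posterior ∝ prior × likelihood, so P(k | x) ∝ P(Z=k) f_k(x); normalise over all components.
Normal densities:
  p_1 = 0.000446101
  p_2 = 0.00218171
  p_3 = 1.68409e-14
  p_4 = 7.06273e-27
Prior × likelihood for each component:
  P(Z=1)·p_1 = 0.32 × 0.000446101 = 0.000142752
  P(Z=2)·p_2 = 0.32 × 0.00218171 = 0.000698146
  P(Z=3)·p_3 = 0.20 × 1.68409e-14 = 3.36818e-15
  P(Z=4)·p_4 = 0.16 × 7.06273e-27 = 1.13004e-27
Denominator: 0.000142752 + 0.000698146 + 3.36818e-15 + 1.13004e-27 = 0.000840898
P(Type 1 | 2.7) = 0.000142752 / 0.000840898 ≈ 0.170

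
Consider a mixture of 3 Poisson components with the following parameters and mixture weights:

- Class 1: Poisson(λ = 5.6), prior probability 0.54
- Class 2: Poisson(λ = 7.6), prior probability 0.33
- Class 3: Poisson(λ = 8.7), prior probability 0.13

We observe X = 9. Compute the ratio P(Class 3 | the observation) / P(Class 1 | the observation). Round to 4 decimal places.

Only the two components matter; the odds are (w_i f_i(x)) / (w_j f_j(x)).
Evaluate each component's likelihood at the observed value:
  p_1 = 0.0551925
  p_2 = 0.11666
  p_3 = 0.131084
Odds = (0.13/0.54) × (0.131084/0.0551925) = 0.240741 × 2.37502 ≈ 0.5718

0.5718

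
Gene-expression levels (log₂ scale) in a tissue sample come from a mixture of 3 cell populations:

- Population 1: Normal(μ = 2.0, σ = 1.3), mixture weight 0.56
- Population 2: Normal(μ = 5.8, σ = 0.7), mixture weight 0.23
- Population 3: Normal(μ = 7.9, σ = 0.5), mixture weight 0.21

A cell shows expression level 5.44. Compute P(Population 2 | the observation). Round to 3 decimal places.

Apply Bayes' rule: the posterior for each component is proportional to its prior times its likelihood at x.
Evaluate each component's likelihood at the observed value:
  p_1 = (1/(1.3·√(2π)))·exp(−(5.44−2.0)²/(2·1.3²)) = 0.306879·exp(-3.50107) = 0.00925707
  p_2 = (1/(0.7·√(2π)))·exp(−(5.44−5.8)²/(2·0.7²)) = 0.569918·exp(-0.13224) = 0.49932
  p_3 = (1/(0.5·√(2π)))·exp(−(5.44−7.9)²/(2·0.5²)) = 0.797885·exp(-12.10320) = 4.42168e-06
Unnormalised posteriors:
  P(Z=1)·p_1 = 0.56 × 0.00925707 = 0.00518396
  P(Z=2)·p_2 = 0.23 × 0.49932 = 0.114844
  P(Z=3)·p_3 = 0.21 × 4.42168e-06 = 9.28552e-07
Normaliser: 0.00518396 + 0.114844 + 9.28552e-07 = 0.120028
Responsibility of Population 2: 0.114844 / 0.120028 ≈ 0.957

0.957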